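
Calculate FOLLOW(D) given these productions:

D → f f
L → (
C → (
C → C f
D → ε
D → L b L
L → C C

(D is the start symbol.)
D is the start symbol, so $ ∈ FOLLOW(D).
D does not occur on any right-hand side.

Taking the union: FOLLOW(D) = { $ }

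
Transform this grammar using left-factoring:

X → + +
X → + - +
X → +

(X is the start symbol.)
X → + X'
X' → +
X' → - +
X' → ε

Left-factoring transforms A → αβ₁ | αβ₂ into A → αA' and A' → β₁ | β₂
(α is the longest common prefix among the alternatives). Repeat until
no nonterminal has two alternatives with a common prefix.

Round 1: X has alternatives sharing prefix '+'. Introduce X': X → + X'
  Add: X' → +
  Add: X' → - +
  Add: X' → ε

No remaining common prefixes — done.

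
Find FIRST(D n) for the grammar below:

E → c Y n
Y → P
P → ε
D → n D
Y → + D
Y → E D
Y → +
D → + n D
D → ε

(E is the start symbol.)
{ '+', 'n' }

FIRST sets of the non-terminals involved (from the grammar, by fixed-point iteration):
  FIRST(D) = { '+', 'n', ε }

To compute FIRST(D n), process the symbols left to right:
Symbol D is a non-terminal. Add FIRST(D) \ {ε} = { '+', 'n' }
D is nullable (ε ∈ FIRST(D)), continue to the next symbol.
Symbol n is a terminal. Add 'n' and stop.
FIRST(D n) = { '+', 'n' }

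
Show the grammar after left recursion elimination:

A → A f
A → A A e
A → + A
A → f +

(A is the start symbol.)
A is directly left-recursive. The standard transformation for
  A → A α₁ | ... | A α_m | β₁ | ... | β_n
is
  A  → β₁ A' | ... | β_n A'
  A' → α₁ A' | ... | α_m A' | ε

A → + A becomes A → + A A'
A → f + becomes A → f + A'
A → A f becomes A' → f A'
A → A A e becomes A' → A e A'
Add A' → ε

Resulting grammar:
A → + A A'
A → f + A'
A' → f A'
A' → A e A'
A' → ε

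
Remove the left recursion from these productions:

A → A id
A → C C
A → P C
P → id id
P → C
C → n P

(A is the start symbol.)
A → C C A'
A → P C A'
A' → id A'
A' → ε
P → id id
P → C
C → n P

A is directly left-recursive. The standard transformation for
  A → A α₁ | ... | A α_m | β₁ | ... | β_n
is
  A  → β₁ A' | ... | β_n A'
  A' → α₁ A' | ... | α_m A' | ε

A → C C becomes A → C C A'
A → P C becomes A → P C A'
A → A id becomes A' → id A'
Add A' → ε

Productions for other non-terminals are unchanged:
  P → id id
  P → C
  C → n P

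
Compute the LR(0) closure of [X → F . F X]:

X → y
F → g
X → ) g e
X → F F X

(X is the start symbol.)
To compute CLOSURE, for each item [A → α.Bβ] where B is a non-terminal, add [B → .γ] for all productions B → γ; repeat for the newly added items until nothing changes.

Start with: [X → F . F X]
  [X → F . F X] has the dot before F: add [F → . g]
No further items can be added.

CLOSURE = { [F → . g], [X → F . F X] }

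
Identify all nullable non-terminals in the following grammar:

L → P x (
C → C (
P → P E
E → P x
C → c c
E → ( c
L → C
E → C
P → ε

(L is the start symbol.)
A non-terminal is nullable if it can derive ε (the empty string): either it has an ε-production, or it has a production whose right-hand side consists entirely of nullable non-terminals.

ε-productions: P → ε
So P is immediately nullable.
No further non-terminal can be added: every production for the remaining non-terminals contains a terminal or a non-nullable non-terminal.
Nullable = { 'P' }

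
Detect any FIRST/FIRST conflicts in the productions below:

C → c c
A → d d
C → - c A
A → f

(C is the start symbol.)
No FIRST/FIRST conflicts.

A FIRST/FIRST conflict occurs when two productions N → α and N → β for the same non-terminal have FIRST(α) ∩ FIRST(β) ≠ ∅ (with ε ∈ FIRST of a nullable right-hand side, so two nullable alternatives also conflict).

Productions for C:
  C → c c: FIRST = { 'c' }
  C → - c A: FIRST = { '-' }
Productions for A:
  A → d d: FIRST = { 'd' }
  A → f: FIRST = { 'f' }

All alternatives of each non-terminal have pairwise disjoint FIRST sets.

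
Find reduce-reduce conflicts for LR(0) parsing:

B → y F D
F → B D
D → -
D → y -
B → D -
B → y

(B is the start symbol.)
Yes — I5: [D → - .] vs [D → y - .]

Augment with B' → B and build the canonical LR(0) collection (I0 = CLOSURE({[B' → . B]}), then GOTO on every symbol after a dot until no new states appear). It has 13 states:
  I0: { [B → . D -], [B → . y F D], [B → . y], [B' → . B], [D → . -], [D → . y -] }  — shift
  I1: { [D → - .] }  — reduce
  I2: { [B' → B .] }  — accept
  I3: { [B → D . -] }  — shift
  I4: { [B → . D -], [B → . y F D], [B → . y], [B → y . F D], [B → y .], [D → . -], [D → . y -], [D → y . -], [F → . B D] }  — shift, reduce
  I5: { [D → - .], [D → y - .] }  — 2 reduces
  I6: { [D → . -], [D → . y -], [F → B . D] }  — shift
  I7: { [B → y F . D], [D → . -], [D → . y -] }  — shift
  I8: { [B → y F D .] }  — reduce
  I9: { [D → y . -] }  — shift
  I10: { [D → y - .] }  — reduce
  I11: { [F → B D .] }  — reduce
  I12: { [B → D - .] }  — reduce

I5 contains complete items [D → - .], [D → y - .] — reduce-reduce conflict.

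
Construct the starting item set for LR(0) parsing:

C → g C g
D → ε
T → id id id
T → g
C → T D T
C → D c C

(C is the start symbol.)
First, augment the grammar with C' → C
I₀ = CLOSURE({ [C' → . C] }):
  [C' → . C] has the dot before C: add [C → . g C g], [C → . T D T], [C → . D c C]
  [C → . T D T] has the dot before T: add [T → . id id id], [T → . g]
  [C → . D c C] has the dot before D: add [D → .]
No further items can be added.

I₀ = { [C → . D c C], [C → . T D T], [C → . g C g], [C' → . C], [D → .], [T → . g], [T → . id id id] }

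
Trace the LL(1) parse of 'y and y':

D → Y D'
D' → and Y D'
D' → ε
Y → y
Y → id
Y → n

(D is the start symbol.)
Stack is shown with the top on the left.

Stack       Input      Action
-----------------------------
D $         y and y $  output D → Y D'
Y D' $      y and y $  output Y → y
y D' $      y and y $  match 'y'
D' $        and y $    output D' → and Y D'
and Y D' $  and y $    match 'and'
Y D' $      y $        output Y → y
y D' $      y $        match 'y'
D' $        $          output D' → ε
$           $          accept

The string is accepted.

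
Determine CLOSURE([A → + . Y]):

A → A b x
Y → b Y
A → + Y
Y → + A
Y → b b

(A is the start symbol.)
{ [A → + . Y], [Y → . + A], [Y → . b Y], [Y → . b b] }

To compute CLOSURE, for each item [A → α.Bβ] where B is a non-terminal, add [B → .γ] for all productions B → γ; repeat for the newly added items until nothing changes.

Start with: [A → + . Y]
  [A → + . Y] has the dot before Y: add [Y → . b Y], [Y → . + A], [Y → . b b]
No further items can be added.

CLOSURE = { [A → + . Y], [Y → . + A], [Y → . b Y], [Y → . b b] }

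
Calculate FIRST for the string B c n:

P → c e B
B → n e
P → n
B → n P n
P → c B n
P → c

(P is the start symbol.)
{ 'n' }

FIRST sets of the non-terminals involved (from the grammar, by fixed-point iteration):
  FIRST(B) = { 'n' }

To compute FIRST(B c n), process the symbols left to right:
Symbol B is a non-terminal. Add FIRST(B) \ {ε} = { 'n' }
B is not nullable (ε ∉ FIRST(B)), so stop here.
FIRST(B c n) = { 'n' }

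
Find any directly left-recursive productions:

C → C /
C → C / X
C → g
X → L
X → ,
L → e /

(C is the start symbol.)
Yes, C is left-recursive

Direct left recursion occurs when N → N α for some non-terminal N (the right-hand side begins with the left-hand side itself).

C → C /: LEFT RECURSIVE (starts with C)
C → C / X: LEFT RECURSIVE (starts with C)
C → g: starts with g
X → L: starts with L
X → ,: starts with ','
L → e /: starts with e

The grammar has direct left recursion on: C.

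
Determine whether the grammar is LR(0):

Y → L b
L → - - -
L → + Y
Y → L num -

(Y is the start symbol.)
Augment with Y' → Y and build the canonical LR(0) collection (I0 = CLOSURE({[Y' → . Y]}), then GOTO on every symbol after a dot until no new states appear). It has 11 states:
  I0: { [L → . + Y], [L → . - - -], [Y → . L b], [Y → . L num -], [Y' → . Y] }  — shift
  I1: { [L → + . Y], [L → . + Y], [L → . - - -], [Y → . L b], [Y → . L num -] }  — shift
  I2: { [L → - . - -] }  — shift
  I3: { [Y → L . b], [Y → L . num -] }  — shift
  I4: { [Y' → Y .] }  — accept
  I5: { [Y → L b .] }  — reduce
  I6: { [Y → L num . -] }  — shift
  I7: { [Y → L num - .] }  — reduce
  I8: { [L → - - . -] }  — shift
  I9: { [L → - - - .] }  — reduce
  I10: { [L → + Y .] }  — reduce

Every state is either a pure shift/goto state or contains exactly one complete item and nothing to shift — no conflicts. The grammar is LR(0).

Answer: Yes, the grammar is LR(0)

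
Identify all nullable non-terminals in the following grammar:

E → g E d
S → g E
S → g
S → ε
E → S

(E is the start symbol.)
{ 'E', 'S' }

A non-terminal is nullable if it can derive ε (the empty string): either it has an ε-production, or it has a production whose right-hand side consists entirely of nullable non-terminals.

ε-productions: S → ε
So S is immediately nullable.
E → S: every symbol on the right is nullable, so E is nullable too.
Every non-terminal is now nullable.
Nullable = { 'E', 'S' }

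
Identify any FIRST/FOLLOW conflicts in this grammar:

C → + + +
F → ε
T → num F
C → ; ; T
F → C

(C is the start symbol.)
No FIRST/FOLLOW conflicts.

A FIRST/FOLLOW conflict occurs when a non-terminal N has a nullable alternative N → β (β ⇒* ε) and another alternative N → α with FIRST(α) ∩ FOLLOW(N) ≠ ∅: on such a lookahead the parser cannot decide between expanding α and letting N vanish via β.

Nullable non-terminals: F.
FIRST sets used below: FIRST(C) = { '+', ';' }

F: nullable alternative(s) F → ε; FOLLOW(F) = { $ }
  F → ε: FIRST \ {ε} = { } — this is the only nullable alternative, skip
  F → C: FIRST \ {ε} = { '+', ';' } — disjoint from FOLLOW(F)

C, T have no nullable alternative, so no FIRST/FOLLOW check is needed there.

No FIRST/FOLLOW conflicts found.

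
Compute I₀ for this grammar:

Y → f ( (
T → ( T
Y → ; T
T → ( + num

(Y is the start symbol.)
{ [Y → . ; T], [Y → . f ( (], [Y' → . Y] }

First, augment the grammar with Y' → Y
I₀ = CLOSURE({ [Y' → . Y] }):
  [Y' → . Y] has the dot before Y: add [Y → . f ( (], [Y → . ; T]
No further items can be added.

I₀ = { [Y → . ; T], [Y → . f ( (], [Y' → . Y] }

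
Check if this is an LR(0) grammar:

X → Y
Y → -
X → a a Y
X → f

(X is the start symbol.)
Yes, the grammar is LR(0)

A grammar is LR(0) if no state in the canonical LR(0) collection has:
  - both a shift item (dot before a terminal) and a complete item (shift-reduce conflict), or
  - two or more complete items (reduce-reduce conflict; the accept item [X' → X .] counts as a complete item here).

Augment with X' → X and build the canonical LR(0) collection (I0 = CLOSURE({[X' → . X]}), then GOTO on every symbol after a dot until no new states appear). It has 8 states:
  I0: { [X → . Y], [X → . a a Y], [X → . f], [X' → . X], [Y → . -] }  — shift
  I1: { [Y → - .] }  — reduce
  I2: { [X' → X .] }  — accept
  I3: { [X → Y .] }  — reduce
  I4: { [X → a . a Y] }  — shift
  I5: { [X → f .] }  — reduce
  I6: { [X → a a . Y], [Y → . -] }  — shift
  I7: { [X → a a Y .] }  — reduce

Every state is either a pure shift/goto state or contains exactly one complete item and nothing to shift — no conflicts. The grammar is LR(0).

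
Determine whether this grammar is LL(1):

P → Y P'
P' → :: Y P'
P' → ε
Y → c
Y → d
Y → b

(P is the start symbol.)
Yes, the grammar is LL(1).

A grammar is LL(1) if for each non-terminal N with multiple productions, the predict sets of those productions are pairwise disjoint, where PREDICT(N → α) = (FIRST(α) \ {ε}) ∪ (FOLLOW(N) if α ⇒* ε).

Relevant sets:
  FOLLOW(P') = { $ }

For P':
  PREDICT(P' → :: Y P') = { '::' }
  PREDICT(P' → ε) = { $ }
For Y:
  PREDICT(Y → c) = { 'c' }
  PREDICT(Y → d) = { 'd' }
  PREDICT(Y → b) = { 'b' }
P has a single production, so nothing to check there.

All predict sets are disjoint. The grammar IS LL(1).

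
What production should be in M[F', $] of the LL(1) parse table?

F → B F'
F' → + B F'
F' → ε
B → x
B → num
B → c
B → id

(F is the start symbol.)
F' → ε

To find M[F', $], we find productions for F' where $ is in the predict set (PREDICT(N → α) = (FIRST(α) \ {ε}) ∪ (FOLLOW(N) if α ⇒* ε)).

Relevant sets:
  FOLLOW(F') = { $ }

F' → + B F': PREDICT = { '+' }
F' → ε: PREDICT = { $ }
  $ is in predict set, so this production goes in M[F', $]

M[F', $] = F' → ε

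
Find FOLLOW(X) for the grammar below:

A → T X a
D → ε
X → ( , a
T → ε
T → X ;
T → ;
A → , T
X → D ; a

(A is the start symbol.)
{ ';', 'a' }

To compute FOLLOW(X), find every occurrence of X on a right-hand side N → α X β: add FIRST(β) \ {ε}, and if β is empty or nullable also add FOLLOW(N). Iterate to a fixed point.

In A → T X a: X is followed by a, add FIRST(a) \ {ε} = { 'a' }
In T → X ;: X is followed by ';', add FIRST(';') \ {ε} = { ';' }

Taking the union: FOLLOW(X) = { ';', 'a' }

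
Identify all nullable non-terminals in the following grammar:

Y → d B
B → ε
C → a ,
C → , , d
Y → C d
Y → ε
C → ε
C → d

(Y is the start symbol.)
A non-terminal is nullable if it can derive ε (the empty string): either it has an ε-production, or it has a production whose right-hand side consists entirely of nullable non-terminals.

ε-productions: B → ε, Y → ε, C → ε
So B, Y, C are immediately nullable.
Every non-terminal is now nullable.
Nullable = { 'B', 'C', 'Y' }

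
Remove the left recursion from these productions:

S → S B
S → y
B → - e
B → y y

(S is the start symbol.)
S is directly left-recursive. The standard transformation for
  A → A α₁ | ... | A α_m | β₁ | ... | β_n
is
  A  → β₁ A' | ... | β_n A'
  A' → α₁ A' | ... | α_m A' | ε

S → y becomes S → y S'
S → S B becomes S' → B S'
Add S' → ε

Productions for other non-terminals are unchanged:
  B → - e
  B → y y

Resulting grammar:
S → y S'
S' → B S'
S' → ε
B → - e
B → y y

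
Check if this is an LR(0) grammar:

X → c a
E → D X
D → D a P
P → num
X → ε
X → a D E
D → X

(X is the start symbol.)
A grammar is LR(0) if no state in the canonical LR(0) collection has:
  - both a shift item (dot before a terminal) and a complete item (shift-reduce conflict), or
  - two or more complete items (reduce-reduce conflict; the accept item [X' → X .] counts as a complete item here).

Augment with X' → X and build the canonical LR(0) collection (I0 = CLOSURE({[X' → . X]}), then GOTO on every symbol after a dot until no new states appear). It has 13 states:
  I0: { [X → . a D E], [X → . c a], [X → .], [X' → . X] }  — shift, reduce
  I1: { [X' → X .] }  — accept
  I2: { [D → . D a P], [D → . X], [X → . a D E], [X → . c a], [X → .], [X → a . D E] }  — shift, reduce
  I3: { [X → c . a] }  — shift
  I4: { [X → c a .] }  — reduce
  I5: { [D → . D a P], [D → . X], [D → D . a P], [E → . D X], [X → . a D E], [X → . c a], [X → .], [X → a D . E] }  — shift, reduce
  I6: { [D → X .] }  — reduce
  I7: { [D → D . a P], [E → D . X], [X → . a D E], [X → . c a], [X → .] }  — shift, reduce
  I8: { [X → a D E .] }  — reduce
  I9: { [D → . D a P], [D → . X], [D → D a . P], [P → . num], [X → . a D E], [X → . c a], [X → .], [X → a . D E] }  — shift, reduce
  I10: { [D → D a P .] }  — reduce
  I11: { [P → num .] }  — reduce
  I12: { [E → D X .] }  — reduce

Conflict in state I0:
  Shift-reduce conflict between [X → .] and [X → . a D E]
So the grammar is NOT LR(0).

Answer: No. Shift-reduce conflict between [X → .] and [X → . a D E]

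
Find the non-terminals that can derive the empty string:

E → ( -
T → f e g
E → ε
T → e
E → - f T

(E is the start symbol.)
A non-terminal is nullable if it can derive ε (the empty string): either it has an ε-production, or it has a production whose right-hand side consists entirely of nullable non-terminals.

ε-productions: E → ε
So E is immediately nullable.
No further non-terminal can be added: every production for the remaining non-terminals contains a terminal or a non-nullable non-terminal.
Nullable = { 'E' }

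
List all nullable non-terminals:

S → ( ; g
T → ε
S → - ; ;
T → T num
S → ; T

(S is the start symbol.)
{ 'T' }

A non-terminal is nullable if it can derive ε (the empty string): either it has an ε-production, or it has a production whose right-hand side consists entirely of nullable non-terminals.

ε-productions: T → ε
So T is immediately nullable.
No further non-terminal can be added: every production for the remaining non-terminals contains a terminal or a non-nullable non-terminal.
Nullable = { 'T' }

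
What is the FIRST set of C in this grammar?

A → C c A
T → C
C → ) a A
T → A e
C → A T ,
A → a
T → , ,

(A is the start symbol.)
To compute FIRST(C), examine every production with C on the left-hand side, reading each right-hand side left to right until a non-nullable symbol is reached.

FIRST sets of the other non-terminals involved (by the same procedure, iterated to a fixed point):
  FIRST(A) = { ')', 'a' }

From C → ) a A:
  - ')' is a terminal: add ')' and stop
From C → A T ,:
  - A is a non-terminal: add FIRST(A) \ {ε} = { ')', 'a' }
    A is not nullable, so stop

Collecting: FIRST(C) = { ')', 'a' }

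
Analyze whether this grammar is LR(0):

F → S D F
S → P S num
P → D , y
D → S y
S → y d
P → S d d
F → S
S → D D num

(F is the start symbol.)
Augment with F' → F and build the canonical LR(0) collection (I0 = CLOSURE({[F' → . F]}), then GOTO on every symbol after a dot until no new states appear). It has 20 states:
  I0: { [D → . S y], [F → . S D F], [F → . S], [F' → . F], [P → . D , y], [P → . S d d], [S → . D D num], [S → . P S num], [S → . y d] }  — shift
  I1: { [D → . S y], [P → . D , y], [P → . S d d], [P → D . , y], [S → . D D num], [S → . P S num], [S → . y d], [S → D . D num] }  — shift
  I2: { [F' → F .] }  — accept
  I3: { [D → . S y], [P → . D , y], [P → . S d d], [S → . D D num], [S → . P S num], [S → . y d], [S → P . S num] }  — shift
  I4: { [D → . S y], [D → S . y], [F → S . D F], [F → S .], [P → . D , y], [P → . S d d], [P → S . d d], [S → . D D num], [S → . P S num], [S → . y d] }  — shift, reduce
  I5: { [S → y . d] }  — shift
  I6: { [S → y d .] }  — reduce
  I7: { [D → . S y], [F → . S D F], [F → . S], [F → S D . F], [P → . D , y], [P → . S d d], [P → D . , y], [S → . D D num], [S → . P S num], [S → . y d], [S → D . D num] }  — shift
  I8: { [D → S . y], [P → S . d d] }  — shift
  I9: { [P → S d . d] }  — shift
  I10: { [D → S y .], [S → y . d] }  — shift, reduce
  I11: { [P → S d d .] }  — reduce
  I12: { [D → S y .] }  — reduce
  I13: { [P → D , . y] }  — shift
  I14: { [D → . S y], [P → . D , y], [P → . S d d], [P → D . , y], [S → . D D num], [S → . P S num], [S → . y d], [S → D . D num], [S → D D . num] }  — shift
  I15: { [F → S D F .] }  — reduce
  I16: { [S → D D num .] }  — reduce
  I17: { [P → D , y .] }  — reduce
  I18: { [D → S . y], [P → S . d d], [S → P S . num] }  — shift
  I19: { [S → P S num .] }  — reduce

Conflict in state I4:
  Shift-reduce conflict between [F → S .] and [D → S . y]
So the grammar is NOT LR(0).

Answer: No. Shift-reduce conflict between [F → S .] and [D → S . y]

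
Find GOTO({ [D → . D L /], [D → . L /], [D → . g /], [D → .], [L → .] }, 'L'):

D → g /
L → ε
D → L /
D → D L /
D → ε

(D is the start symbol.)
{ [D → L . /] }

GOTO(I, 'L') = CLOSURE({ [A → αX.β] : [A → α.Xβ] ∈ I, X = 'L' })

Items with dot before 'L', with the dot advanced:
  [D → . L /] → [D → L . /]
Closure adds nothing (no advanced item has the dot before a non-terminal).

GOTO = { [D → L . /] }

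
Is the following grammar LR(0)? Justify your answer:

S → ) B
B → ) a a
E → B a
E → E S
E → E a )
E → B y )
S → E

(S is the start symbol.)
No. Shift-reduce conflict between [S → E .] and [B → . ) a a]

A grammar is LR(0) if no state in the canonical LR(0) collection has:
  - both a shift item (dot before a terminal) and a complete item (shift-reduce conflict), or
  - two or more complete items (reduce-reduce conflict; the accept item [S' → S .] counts as a complete item here).

Augment with S' → S and build the canonical LR(0) collection (I0 = CLOSURE({[S' → . S]}), then GOTO on every symbol after a dot until no new states appear). It has 15 states:
  I0: { [B → . ) a a], [E → . B a], [E → . B y )], [E → . E S], [E → . E a )], [S → . ) B], [S → . E], [S' → . S] }  — shift
  I1: { [B → ) . a a], [B → . ) a a], [S → ) . B] }  — shift
  I2: { [E → B . a], [E → B . y )] }  — shift
  I3: { [B → . ) a a], [E → . B a], [E → . B y )], [E → . E S], [E → . E a )], [E → E . S], [E → E . a )], [S → . ) B], [S → . E], [S → E .] }  — shift, reduce
  I4: { [S' → S .] }  — accept
  I5: { [E → E S .] }  — reduce
  I6: { [E → E a . )] }  — shift
  I7: { [E → E a ) .] }  — reduce
  I8: { [E → B a .] }  — reduce
  I9: { [E → B y . )] }  — shift
  I10: { [E → B y ) .] }  — reduce
  I11: { [B → ) . a a] }  — shift
  I12: { [S → ) B .] }  — reduce
  I13: { [B → ) a . a] }  — shift
  I14: { [B → ) a a .] }  — reduce

Conflict in state I3:
  Shift-reduce conflict between [S → E .] and [B → . ) a a]
So the grammar is NOT LR(0).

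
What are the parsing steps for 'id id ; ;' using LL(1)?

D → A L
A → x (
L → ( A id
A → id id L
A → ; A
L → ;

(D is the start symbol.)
Stack is shown with the top on the left.

Stack        Input        Action
--------------------------------
D $          id id ; ; $  output D → A L
A L $        id id ; ; $  output A → id id L
id id L L $  id id ; ; $  match 'id'
id L L $     id ; ; $     match 'id'
L L $        ; ; $        output L → ;
; L $        ; ; $        match ';'
L $          ; $          output L → ;
; $          ; $          match ';'
$            $            accept

The string is accepted.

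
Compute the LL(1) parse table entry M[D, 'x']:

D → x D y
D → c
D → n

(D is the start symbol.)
D → x D y

To find M[D, 'x'], we find productions for D where 'x' is in the predict set (PREDICT(N → α) = (FIRST(α) \ {ε}) ∪ (FOLLOW(N) if α ⇒* ε)).

D → x D y: PREDICT = { 'x' }
  'x' is in predict set, so this production goes in M[D, 'x']
D → c: PREDICT = { 'c' }
D → n: PREDICT = { 'n' }

M[D, 'x'] = D → x D y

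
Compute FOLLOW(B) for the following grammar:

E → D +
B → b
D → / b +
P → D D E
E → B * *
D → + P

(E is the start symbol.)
In E → B * *: B is followed by '*' '*', add FIRST('*' '*') \ {ε} = { '*' }

Taking the union: FOLLOW(B) = { '*' }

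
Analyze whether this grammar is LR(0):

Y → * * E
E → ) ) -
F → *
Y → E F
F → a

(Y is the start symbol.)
Augment with Y' → Y and build the canonical LR(0) collection (I0 = CLOSURE({[Y' → . Y]}), then GOTO on every symbol after a dot until no new states appear). It has 12 states:
  I0: { [E → . ) ) -], [Y → . * * E], [Y → . E F], [Y' → . Y] }  — shift
  I1: { [E → ) . ) -] }  — shift
  I2: { [Y → * . * E] }  — shift
  I3: { [F → . *], [F → . a], [Y → E . F] }  — shift
  I4: { [Y' → Y .] }  — accept
  I5: { [F → * .] }  — reduce
  I6: { [Y → E F .] }  — reduce
  I7: { [F → a .] }  — reduce
  I8: { [E → . ) ) -], [Y → * * . E] }  — shift
  I9: { [Y → * * E .] }  — reduce
  I10: { [E → ) ) . -] }  — shift
  I11: { [E → ) ) - .] }  — reduce

Every state is either a pure shift/goto state or contains exactly one complete item and nothing to shift — no conflicts. The grammar is LR(0).

Answer: Yes, the grammar is LR(0)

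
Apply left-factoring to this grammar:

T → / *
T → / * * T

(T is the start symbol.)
T → / * T'
T' → ε
T' → * T

Left-factoring transforms A → αβ₁ | αβ₂ into A → αA' and A' → β₁ | β₂
(α is the longest common prefix among the alternatives). Repeat until
no nonterminal has two alternatives with a common prefix.

Round 1: T has alternatives sharing prefix '/ *'. Introduce T': T → / * T'
  Add: T' → ε
  Add: T' → * T

No remaining common prefixes — done.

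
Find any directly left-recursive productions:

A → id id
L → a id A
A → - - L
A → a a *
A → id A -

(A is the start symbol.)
A → id id: starts with id
L → a id A: starts with a
A → - - L: starts with '-'
A → a a *: starts with a
A → id A -: starts with id

No direct left recursion found.

Answer: No direct left recursion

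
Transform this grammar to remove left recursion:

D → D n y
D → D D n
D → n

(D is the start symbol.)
D is directly left-recursive. The standard transformation for
  A → A α₁ | ... | A α_m | β₁ | ... | β_n
is
  A  → β₁ A' | ... | β_n A'
  A' → α₁ A' | ... | α_m A' | ε

D → n becomes D → n D'
D → D n y becomes D' → n y D'
D → D D n becomes D' → D n D'
Add D' → ε

Resulting grammar:
D → n D'
D' → n y D'
D' → D n D'
D' → ε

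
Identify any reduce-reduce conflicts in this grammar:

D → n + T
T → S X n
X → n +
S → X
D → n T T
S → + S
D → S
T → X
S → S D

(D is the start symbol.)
A reduce-reduce conflict occurs when an LR(0) state has two complete items [A → α .] and [B → β .] — both call for a reduction, and with no lookahead the parser cannot choose between them.

Augment with D' → D and build the canonical LR(0) collection (I0 = CLOSURE({[D' → . D]}), then GOTO on every symbol after a dot until no new states appear). It has 19 states:
  I0: { [D → . S], [D → . n + T], [D → . n T T], [D' → . D], [S → . + S], [S → . S D], [S → . X], [X → . n +] }  — shift
  I1: { [S → + . S], [S → . + S], [S → . S D], [S → . X], [X → . n +] }  — shift
  I2: { [D' → D .] }  — accept
  I3: { [D → . S], [D → . n + T], [D → . n T T], [D → S .], [S → . + S], [S → . S D], [S → . X], [S → S . D], [X → . n +] }  — shift, reduce
  I4: { [S → X .] }  — reduce
  I5: { [D → n . + T], [D → n . T T], [S → . + S], [S → . S D], [S → . X], [T → . S X n], [T → . X], [X → . n +], [X → n . +] }  — shift
  I6: { [D → n + . T], [S → + . S], [S → . + S], [S → . S D], [S → . X], [T → . S X n], [T → . X], [X → . n +], [X → n + .] }  — shift, reduce
  I7: { [D → . S], [D → . n + T], [D → . n T T], [S → . + S], [S → . S D], [S → . X], [S → S . D], [T → S . X n], [X → . n +] }  — shift
  I8: { [D → n T . T], [S → . + S], [S → . S D], [S → . X], [T → . S X n], [T → . X], [X → . n +] }  — shift
  I9: { [S → X .], [T → X .] }  — 2 reduces
  I10: { [X → n . +] }  — shift
  I11: { [X → n + .] }  — reduce
  I12: { [D → n T T .] }  — reduce
  I13: { [S → S D .] }  — reduce
  I14: { [S → X .], [T → S X . n] }  — shift, reduce
  I15: { [T → S X n .] }  — reduce
  I16: { [D → . S], [D → . n + T], [D → . n T T], [S → + S .], [S → . + S], [S → . S D], [S → . X], [S → S . D], [T → S . X n], [X → . n +] }  — shift, reduce
  I17: { [D → n + T .] }  — reduce
  I18: { [D → . S], [D → . n + T], [D → . n T T], [S → + S .], [S → . + S], [S → . S D], [S → . X], [S → S . D], [X → . n +] }  — shift, reduce

I9 contains complete items [S → X .], [T → X .] — reduce-reduce conflict.

Answer: Yes — I9: [S → X .] vs [T → X .]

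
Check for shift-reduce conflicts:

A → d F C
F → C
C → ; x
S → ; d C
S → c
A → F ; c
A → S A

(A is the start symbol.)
No shift-reduce conflicts

A shift-reduce conflict occurs when an LR(0) state has both:
  - a complete (reduce) item [A → α .] (dot at the end), and
  - a shift item [B → β . c γ] (dot before a terminal).

Augment with A' → A and build the canonical LR(0) collection (I0 = CLOSURE({[A' → . A]}), then GOTO on every symbol after a dot until no new states appear). It has 17 states:
  I0: { [A → . F ; c], [A → . S A], [A → . d F C], [A' → . A], [C → . ; x], [F → . C], [S → . ; d C], [S → . c] }  — shift
  I1: { [C → ; . x], [S → ; . d C] }  — shift
  I2: { [A' → A .] }  — accept
  I3: { [F → C .] }  — reduce
  I4: { [A → F . ; c] }  — shift
  I5: { [A → . F ; c], [A → . S A], [A → . d F C], [A → S . A], [C → . ; x], [F → . C], [S → . ; d C], [S → . c] }  — shift
  I6: { [S → c .] }  — reduce
  I7: { [A → d . F C], [C → . ; x], [F → . C] }  — shift
  I8: { [C → ; . x] }  — shift
  I9: { [A → d F . C], [C → . ; x] }  — shift
  I10: { [A → d F C .] }  — reduce
  I11: { [C → ; x .] }  — reduce
  I12: { [A → S A .] }  — reduce
  I13: { [A → F ; . c] }  — shift
  I14: { [A → F ; c .] }  — reduce
  I15: { [C → . ; x], [S → ; d . C] }  — shift
  I16: { [S → ; d C .] }  — reduce

No state contains both a complete item and a shift item.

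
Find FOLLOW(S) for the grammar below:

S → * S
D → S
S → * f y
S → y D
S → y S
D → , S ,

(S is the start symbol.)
To compute FOLLOW(S), find every occurrence of S on a right-hand side N → α S β: add FIRST(β) \ {ε}, and if β is empty or nullable also add FOLLOW(N). Iterate to a fixed point.

S is the start symbol, so $ ∈ FOLLOW(S).
In S → * S: S is at the end; this adds FOLLOW(S) to itself — nothing new
In D → S: S is at the end, add FOLLOW(D)
In S → y S: S is at the end; this adds FOLLOW(S) to itself — nothing new
In D → , S ,: S is followed by ',', add FIRST(',') \ {ε} = { ',' }

The FOLLOW sets referred to above (computed the same way, to a fixed point):
  FOLLOW(D) = { $, ',' }

Taking the union: FOLLOW(S) = { $, ',' }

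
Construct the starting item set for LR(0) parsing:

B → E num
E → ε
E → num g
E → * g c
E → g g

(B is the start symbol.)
{ [B → . E num], [B' → . B], [E → . * g c], [E → . g g], [E → . num g], [E → .] }

First, augment the grammar with B' → B
I₀ = CLOSURE({ [B' → . B] }):
  [B' → . B] has the dot before B: add [B → . E num]
  [B → . E num] has the dot before E: add [E → .], [E → . num g], [E → . * g c], [E → . g g]
No further items can be added.

I₀ = { [B → . E num], [B' → . B], [E → . * g c], [E → . g g], [E → . num g], [E → .] }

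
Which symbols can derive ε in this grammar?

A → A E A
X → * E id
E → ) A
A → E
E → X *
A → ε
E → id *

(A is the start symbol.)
{ 'A' }

A non-terminal is nullable if it can derive ε (the empty string): either it has an ε-production, or it has a production whose right-hand side consists entirely of nullable non-terminals.

ε-productions: A → ε
So A is immediately nullable.
No further non-terminal can be added: every production for the remaining non-terminals contains a terminal or a non-nullable non-terminal.
Nullable = { 'A' }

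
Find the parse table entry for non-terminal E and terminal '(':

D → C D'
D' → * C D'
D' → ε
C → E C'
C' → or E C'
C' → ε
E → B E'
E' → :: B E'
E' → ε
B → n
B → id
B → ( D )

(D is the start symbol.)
To find M[E, '('], we find productions for E where '(' is in the predict set (PREDICT(N → α) = (FIRST(α) \ {ε}) ∪ (FOLLOW(N) if α ⇒* ε)).

Relevant sets:
  FIRST(B) = { '(', 'id', 'n' }

E → B E': PREDICT = { '(', 'id', 'n' }
  '(' is in predict set, so this production goes in M[E, '(']

M[E, '('] = E → B E'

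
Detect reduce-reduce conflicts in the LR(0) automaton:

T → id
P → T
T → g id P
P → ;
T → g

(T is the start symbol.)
No reduce-reduce conflicts

A reduce-reduce conflict occurs when an LR(0) state has two complete items [A → α .] and [B → β .] — both call for a reduction, and with no lookahead the parser cannot choose between them.

Augment with T' → T and build the canonical LR(0) collection (I0 = CLOSURE({[T' → . T]}), then GOTO on every symbol after a dot until no new states appear). It has 8 states:
  I0: { [T → . g id P], [T → . g], [T → . id], [T' → . T] }  — shift
  I1: { [T' → T .] }  — accept
  I2: { [T → g . id P], [T → g .] }  — shift, reduce
  I3: { [T → id .] }  — reduce
  I4: { [P → . ;], [P → . T], [T → . g id P], [T → . g], [T → . id], [T → g id . P] }  — shift
  I5: { [P → ; .] }  — reduce
  I6: { [T → g id P .] }  — reduce
  I7: { [P → T .] }  — reduce

No state contains more than one complete item.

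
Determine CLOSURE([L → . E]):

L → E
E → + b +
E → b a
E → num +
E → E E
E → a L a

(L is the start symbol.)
To compute CLOSURE, for each item [A → α.Bβ] where B is a non-terminal, add [B → .γ] for all productions B → γ; repeat for the newly added items until nothing changes.

Start with: [L → . E]
  [L → . E] has the dot before E: add [E → . + b +], [E → . b a], [E → . num +], [E → . E E], [E → . a L a]
No further items can be added.

CLOSURE = { [E → . + b +], [E → . E E], [E → . a L a], [E → . b a], [E → . num +], [L → . E] }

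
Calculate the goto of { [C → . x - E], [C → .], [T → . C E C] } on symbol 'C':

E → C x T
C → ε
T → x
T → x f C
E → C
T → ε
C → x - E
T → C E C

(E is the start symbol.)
GOTO(I, 'C') = CLOSURE({ [A → αX.β] : [A → α.Xβ] ∈ I, X = 'C' })

Items with dot before 'C', with the dot advanced:
  [T → . C E C] → [T → C . E C]
Closure of the advanced items:
  [T → C . E C] has the dot before E: add [E → . C x T], [E → . C]
  [E → . C x T] has the dot before C: add [C → .], [C → . x - E]

GOTO = { [C → . x - E], [C → .], [E → . C x T], [E → . C], [T → C . E C] }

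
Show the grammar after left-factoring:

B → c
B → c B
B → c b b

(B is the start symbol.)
B → c B'
B' → ε
B' → B
B' → b b

Left-factoring transforms A → αβ₁ | αβ₂ into A → αA' and A' → β₁ | β₂
(α is the longest common prefix among the alternatives). Repeat until
no nonterminal has two alternatives with a common prefix.

Round 1: B has alternatives sharing prefix 'c'. Introduce B': B → c B'
  Add: B' → ε
  Add: B' → B
  Add: B' → b b

No remaining common prefixes — done.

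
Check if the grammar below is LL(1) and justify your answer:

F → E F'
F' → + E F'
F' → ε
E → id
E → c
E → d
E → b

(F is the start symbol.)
A grammar is LL(1) if for each non-terminal N with multiple productions, the predict sets of those productions are pairwise disjoint, where PREDICT(N → α) = (FIRST(α) \ {ε}) ∪ (FOLLOW(N) if α ⇒* ε).

Relevant sets:
  FOLLOW(F') = { $ }

For F':
  PREDICT(F' → '+' E F') = { '+' }
  PREDICT(F' → ε) = { $ }
For E:
  PREDICT(E → id) = { 'id' }
  PREDICT(E → c) = { 'c' }
  PREDICT(E → d) = { 'd' }
  PREDICT(E → b) = { 'b' }
F has a single production, so nothing to check there.

All predict sets are disjoint. The grammar IS LL(1).

Answer: Yes, the grammar is LL(1).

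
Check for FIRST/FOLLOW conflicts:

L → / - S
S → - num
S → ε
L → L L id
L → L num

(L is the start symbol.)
No FIRST/FOLLOW conflicts.

Nullable non-terminals: S.

S: nullable alternative(s) S → ε; FOLLOW(S) = { $, '/', 'id', 'num' }
  S → - num: FIRST \ {ε} = { '-' } — disjoint from FOLLOW(S)
  S → ε: FIRST \ {ε} = { } — this is the only nullable alternative, skip

L has no nullable alternative, so no FIRST/FOLLOW check is needed there.

No FIRST/FOLLOW conflicts found.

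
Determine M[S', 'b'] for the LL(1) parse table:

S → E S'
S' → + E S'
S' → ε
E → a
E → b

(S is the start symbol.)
Empty (error entry)

To find M[S', 'b'], we find productions for S' where 'b' is in the predict set (PREDICT(N → α) = (FIRST(α) \ {ε}) ∪ (FOLLOW(N) if α ⇒* ε)).

Relevant sets:
  FOLLOW(S') = { $ }

S' → + E S': PREDICT = { '+' }
S' → ε: PREDICT = { $ }

M[S', 'b'] is empty (no production applies)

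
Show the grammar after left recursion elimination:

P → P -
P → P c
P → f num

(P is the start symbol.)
P is directly left-recursive. The standard transformation for
  A → A α₁ | ... | A α_m | β₁ | ... | β_n
is
  A  → β₁ A' | ... | β_n A'
  A' → α₁ A' | ... | α_m A' | ε

P → f num becomes P → f num P'
P → P - becomes P' → - P'
P → P c becomes P' → c P'
Add P' → ε

Resulting grammar:
P → f num P'
P' → - P'
P' → c P'
P' → ε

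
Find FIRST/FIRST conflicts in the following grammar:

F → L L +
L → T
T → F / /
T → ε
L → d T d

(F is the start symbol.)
Yes. L → T / L → d T d on { 'd' }

FIRST sets of the non-terminals at (or reachable through a nullable prefix from) the front of some alternative:
  FIRST(T) = { '+', 'd', ε }
  FIRST(F) = { '+', 'd' }

Productions for L:
  L → T: FIRST = { '+', 'd', ε }
  L → d T d: FIRST = { 'd' }
Productions for T:
  T → F / /: FIRST = { '+', 'd' }
  T → ε: FIRST = { ε }
F has only one production, so no FIRST/FIRST conflict is possible there.

Conflict for L: L → T and L → d T d
  Overlap: { 'd' }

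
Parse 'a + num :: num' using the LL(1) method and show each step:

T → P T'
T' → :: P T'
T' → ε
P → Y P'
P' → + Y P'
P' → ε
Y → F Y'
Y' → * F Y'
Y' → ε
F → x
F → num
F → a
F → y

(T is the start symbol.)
LL(1) parsing maintains a stack (initially the start symbol over $) and the input. At each step: if the stack top is a terminal, match it against the current input token; if it is a non-terminal N, replace it with the RHS of M[N, lookahead] (the unique production whose predict set contains the lookahead).

Stack is shown with the top on the left.

Stack           Input             Action
----------------------------------------
T $             a + num :: num $  output T → P T'
P T' $          a + num :: num $  output P → Y P'
Y P' T' $       a + num :: num $  output Y → F Y'
F Y' P' T' $    a + num :: num $  output F → a
a Y' P' T' $    a + num :: num $  match 'a'
Y' P' T' $      + num :: num $    output Y' → ε
P' T' $         + num :: num $    output P' → + Y P'
+ Y P' T' $     + num :: num $    match '+'
Y P' T' $       num :: num $      output Y → F Y'
F Y' P' T' $    num :: num $      output F → num
num Y' P' T' $  num :: num $      match 'num'
Y' P' T' $      :: num $          output Y' → ε
P' T' $         :: num $          output P' → ε
T' $            :: num $          output T' → :: P T'
:: P T' $       :: num $          match '::'
P T' $          num $             output P → Y P'
Y P' T' $       num $             output Y → F Y'
F Y' P' T' $    num $             output F → num
num Y' P' T' $  num $             match 'num'
Y' P' T' $      $                 output Y' → ε
P' T' $         $                 output P' → ε
T' $            $                 output T' → ε
$               $                 accept

The string is accepted.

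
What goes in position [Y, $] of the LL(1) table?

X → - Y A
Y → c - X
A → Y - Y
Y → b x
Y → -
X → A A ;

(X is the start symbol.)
To find M[Y, $], we find productions for Y where $ is in the predict set (PREDICT(N → α) = (FIRST(α) \ {ε}) ∪ (FOLLOW(N) if α ⇒* ε)).

Y → c - X: PREDICT = { 'c' }
Y → b x: PREDICT = { 'b' }
Y → -: PREDICT = { '-' }

M[Y, $] is empty (no production applies)

Answer: Empty (error entry)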